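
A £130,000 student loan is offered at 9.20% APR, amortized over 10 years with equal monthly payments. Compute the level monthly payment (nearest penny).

£1,660.89

At 9.20% the monthly rate is 0.0076667, so the payment is 130,000 × 0.0076667 / (1 − 1.0076667^−120) = £1,660.89.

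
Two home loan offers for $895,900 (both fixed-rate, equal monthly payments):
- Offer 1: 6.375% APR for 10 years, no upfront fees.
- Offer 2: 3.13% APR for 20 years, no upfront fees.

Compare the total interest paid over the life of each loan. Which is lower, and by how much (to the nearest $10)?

Offer 1: at 6.375% the monthly rate is 0.0053125, so the payment is 895,900 × 0.0053125 / (1 − 1.0053125^−120) = $10,115.88.
Total interest on Offer 1 = 120 × $10,115.88 − $895,900 = $318,005.60.
Offer 2: at 3.13% the monthly rate is 0.0026083, so the payment is 895,900 × 0.0026083 / (1 − 1.0026083^−240) = $5,027.14.
Total interest on Offer 2 = 240 × $5,027.14 − $895,900 = $310,613.60.
Offer 2 is lower by $7,392.00.

Offer 2 by $7,390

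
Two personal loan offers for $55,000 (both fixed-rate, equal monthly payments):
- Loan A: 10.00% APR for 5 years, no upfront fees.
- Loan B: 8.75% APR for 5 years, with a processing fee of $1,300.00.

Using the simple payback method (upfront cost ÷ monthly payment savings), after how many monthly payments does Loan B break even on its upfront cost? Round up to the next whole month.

Loan A: monthly rate = 10%/12 = 0.0083333; payment = 55,000 × 0.0083333 / (1 − (1+0.0083333)^−60) = $1,168.59.
Loan B: at 8.75% the monthly rate is 0.0072917, so the payment is 55,000 × 0.0072917 / (1 − 1.0072917^−60) = $1,135.05.
Monthly savings = $1,168.59 − $1,135.05 = $33.54.
Break-even = $1,300.00 / $33.54 = 38.76 → 39 months.

39 months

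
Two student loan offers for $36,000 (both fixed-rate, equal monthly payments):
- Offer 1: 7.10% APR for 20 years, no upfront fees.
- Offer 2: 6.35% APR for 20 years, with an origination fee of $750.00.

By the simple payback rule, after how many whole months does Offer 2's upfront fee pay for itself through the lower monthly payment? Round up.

47 months

Offer 1: at 7.10% the monthly rate is 0.0059167, so the payment is 36,000 × 0.0059167 / (1 − 1.0059167^−240) = $281.27.
Offer 2: monthly rate = 6.35%/12 = 0.0052917; payment = 36,000 × 0.0052917 / (1 − (1+0.0052917)^−240) = $265.24.
Monthly savings = $281.27 − $265.24 = $16.03.
Break-even = $750.00 / $16.03 = 46.79 → 47 months.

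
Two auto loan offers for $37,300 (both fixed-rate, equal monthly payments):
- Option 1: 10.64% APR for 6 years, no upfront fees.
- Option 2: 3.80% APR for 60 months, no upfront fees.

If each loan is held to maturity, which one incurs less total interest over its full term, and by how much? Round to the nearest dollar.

Option 2 by $9,610

Option 1: at 10.64% the monthly rate is 0.0088667, so the payment is 37,300 × 0.0088667 / (1 − 1.0088667^−72) = $703.11.
Total interest on Option 1 = 72 × $703.11 − $37,300 = $13,323.92.
Option 2: at 3.80% the monthly rate is 0.0031667, so the payment is 37,300 × 0.0031667 / (1 − 1.0031667^−60) = $683.57.
Total interest on Option 2 = 60 × $683.57 − $37,300 = $3,714.20.
Option 2 is lower by $9,609.72.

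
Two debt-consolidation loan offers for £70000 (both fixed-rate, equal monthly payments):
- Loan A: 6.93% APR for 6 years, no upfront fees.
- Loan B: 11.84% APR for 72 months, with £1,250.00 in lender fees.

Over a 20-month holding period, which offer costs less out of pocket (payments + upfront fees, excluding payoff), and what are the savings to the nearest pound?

Loan A by £4,682

Loan A: at 6.93% the monthly rate is 0.0057750, so the payment is 70,000 × 0.0057750 / (1 − 1.0057750^−72) = £1,191.08.
Loan B: monthly rate = 11.84%/12 = 0.0098667; payment = 70,000 × 0.0098667 / (1 − (1+0.0098667)^−72) = £1,362.70.
Over 20 months: Loan A costs 20 × £1,191.08 = £23,821.60; Loan B costs 20 × £1,362.70 + £1,250.00 = £28,504.00.
Loan A is cheaper by £28,504.00 − £23,821.60 = £4,682.40.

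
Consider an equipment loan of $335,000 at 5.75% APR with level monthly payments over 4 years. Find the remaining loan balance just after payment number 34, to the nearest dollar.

$105,768

With monthly rate i = 5.75%/12 = 0.0047917, the balance after k of n payments is P · [(1+i)^n − (1+i)^k] / [(1+i)^n − 1].
(1+0.0047917)^48 = 1.25790887 and (1+0.0047917)^34 = 1.17648077, so the balance is 335,000 × (1.25790887 − 1.17648077) / (1.25790887 − 1) = $105,767.63.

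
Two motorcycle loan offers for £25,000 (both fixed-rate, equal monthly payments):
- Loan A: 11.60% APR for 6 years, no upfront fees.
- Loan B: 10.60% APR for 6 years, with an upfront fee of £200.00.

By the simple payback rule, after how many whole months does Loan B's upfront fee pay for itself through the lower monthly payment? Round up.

16 months

Loan A: at 11.60% the monthly rate is 0.0096667, so the payment is 25,000 × 0.0096667 / (1 − 1.0096667^−72) = £483.57.
Loan B: at 10.60% the monthly rate is 0.0088333, so the payment is 25,000 × 0.0088333 / (1 − 1.0088333^−72) = £470.75.
Monthly savings = £483.57 − £470.75 = £12.82.
Break-even = £200.00 / £12.82 = 15.60 → 16 months.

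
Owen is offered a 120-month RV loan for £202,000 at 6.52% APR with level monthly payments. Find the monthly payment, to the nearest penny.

£2,295.73

At 6.52% the monthly rate is 0.0054333, so the payment is 202,000 × 0.0054333 / (1 − 1.0054333^−120) = £2,295.73.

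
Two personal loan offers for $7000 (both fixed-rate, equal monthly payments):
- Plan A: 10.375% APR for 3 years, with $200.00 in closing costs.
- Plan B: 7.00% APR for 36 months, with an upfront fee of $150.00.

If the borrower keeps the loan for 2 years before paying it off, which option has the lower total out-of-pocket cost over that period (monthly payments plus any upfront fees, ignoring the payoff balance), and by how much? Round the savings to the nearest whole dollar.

Plan B by $313

Plan A: monthly rate = 10.375%/12 = 0.0086458; payment = 7,000 × 0.0086458 / (1 − (1+0.0086458)^−36) = $227.10.
Plan B: monthly rate = 7%/12 = 0.0058333; payment = 7,000 × 0.0058333 / (1 − (1+0.0058333)^−36) = $216.14.
Over 24 months: Plan A costs 24 × $227.10 + $200.00 = $5,650.40; Plan B costs 24 × $216.14 + $150.00 = $5,337.36.
Plan B is cheaper by $5,650.40 − $5,337.36 = $313.04.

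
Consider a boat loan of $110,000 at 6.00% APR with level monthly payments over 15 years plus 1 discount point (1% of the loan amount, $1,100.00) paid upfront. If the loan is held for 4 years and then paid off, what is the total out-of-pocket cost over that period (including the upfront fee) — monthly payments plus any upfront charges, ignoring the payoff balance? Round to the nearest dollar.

At 6.00% the monthly rate is 0.0050000, so the payment is 110,000 × 0.0050000 / (1 − 1.0050000^−180) = $928.24.
Total outlay = 48 × $928.24 + $1,100.00 = $45,655.52.

$45,656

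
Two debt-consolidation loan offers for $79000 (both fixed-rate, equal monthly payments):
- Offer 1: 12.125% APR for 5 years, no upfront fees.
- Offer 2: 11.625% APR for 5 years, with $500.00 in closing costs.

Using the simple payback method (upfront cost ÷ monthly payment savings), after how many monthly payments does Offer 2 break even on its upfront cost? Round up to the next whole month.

26 months

Offer 1: monthly rate = 12.125%/12 = 0.0101042; payment = 79,000 × 0.0101042 / (1 − (1+0.0101042)^−60) = $1,762.31.
Offer 2: at 11.625% the monthly rate is 0.0096875, so the payment is 79,000 × 0.0096875 / (1 − 1.0096875^−60) = $1,742.38.
Monthly savings = $1,762.31 − $1,742.38 = $19.93.
Break-even = $500.00 / $19.93 = 25.09 → 26 months.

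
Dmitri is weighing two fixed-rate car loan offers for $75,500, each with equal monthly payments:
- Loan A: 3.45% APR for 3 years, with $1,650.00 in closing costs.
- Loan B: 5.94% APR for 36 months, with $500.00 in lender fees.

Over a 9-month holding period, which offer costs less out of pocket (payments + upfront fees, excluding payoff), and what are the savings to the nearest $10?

Loan B by $390

Loan A: at 3.45% the monthly rate is 0.0028750, so the payment is 75,500 × 0.0028750 / (1 − 1.0028750^−36) = $2,210.64.
Loan B: at 5.94% the monthly rate is 0.0049500, so the payment is 75,500 × 0.0049500 / (1 − 1.0049500^−36) = $2,294.80.
Over 9 months: Loan A costs 9 × $2,210.64 + $1,650.00 = $21,545.76; Loan B costs 9 × $2,294.80 + $500.00 = $21,153.20.
Loan B is cheaper by $21,545.76 − $21,153.20 = $392.56.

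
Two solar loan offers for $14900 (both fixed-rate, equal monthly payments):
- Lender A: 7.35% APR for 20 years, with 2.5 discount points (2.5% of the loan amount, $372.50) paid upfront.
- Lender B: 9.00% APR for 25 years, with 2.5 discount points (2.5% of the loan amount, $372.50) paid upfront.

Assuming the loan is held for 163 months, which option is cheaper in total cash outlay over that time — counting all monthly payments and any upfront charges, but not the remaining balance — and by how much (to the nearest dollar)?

Lender A by $1,038

Lender A: at 7.35% the monthly rate is 0.0061250, so the payment is 14,900 × 0.0061250 / (1 − 1.0061250^−240) = $118.67.
Lender B: monthly rate = 9%/12 = 0.0075000; payment = 14,900 × 0.0075000 / (1 − (1+0.0075000)^−300) = $125.04.
Over 163 months: Lender A costs 163 × $118.67 + $372.50 = $19,715.71; Lender B costs 163 × $125.04 + $372.50 = $20,754.02.
Lender A is cheaper by $20,754.02 − $19,715.71 = $1,038.31.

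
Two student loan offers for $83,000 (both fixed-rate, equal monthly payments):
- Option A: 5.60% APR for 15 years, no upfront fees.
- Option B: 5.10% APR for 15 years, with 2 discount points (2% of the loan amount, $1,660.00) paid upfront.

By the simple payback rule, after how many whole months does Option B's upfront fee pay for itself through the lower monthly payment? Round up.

Option A: monthly rate = 5.6%/12 = 0.0046667; payment = 83,000 × 0.0046667 / (1 − (1+0.0046667)^−180) = $682.59.
Option B: monthly rate = 5.1%/12 = 0.0042500; payment = 83,000 × 0.0042500 / (1 − (1+0.0042500)^−180) = $660.69.
Monthly savings = $682.59 − $660.69 = $21.90.
Break-even = $1,660.00 / $21.90 = 75.80 → 76 months.

76 months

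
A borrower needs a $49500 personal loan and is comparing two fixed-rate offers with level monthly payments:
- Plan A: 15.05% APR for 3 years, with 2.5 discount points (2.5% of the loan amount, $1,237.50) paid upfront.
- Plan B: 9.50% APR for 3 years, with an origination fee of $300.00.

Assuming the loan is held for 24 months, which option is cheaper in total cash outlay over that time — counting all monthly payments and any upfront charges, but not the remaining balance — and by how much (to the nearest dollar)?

Plan B by $4,094

Plan A: monthly rate = 15.05%/12 = 0.0125417; payment = 49,500 × 0.0125417 / (1 − (1+0.0125417)^−36) = $1,717.15.
Plan B: at 9.50% the monthly rate is 0.0079167, so the payment is 49,500 × 0.0079167 / (1 − 1.0079167^−36) = $1,585.63.
Over 24 months: Plan A costs 24 × $1,717.15 + $1,237.50 = $42,449.10; Plan B costs 24 × $1,585.63 + $300.00 = $38,355.12.
Plan B is cheaper by $42,449.10 − $38,355.12 = $4,093.98.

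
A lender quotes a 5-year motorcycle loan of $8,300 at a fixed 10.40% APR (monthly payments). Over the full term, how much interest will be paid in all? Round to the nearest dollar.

At 10.40% the monthly rate is 0.0086667, so the payment is 8,300 × 0.0086667 / (1 − 1.0086667^−60) = $177.99.
Total paid = 60 × $177.99 = $10,679.40; interest = $10,679.40 − $8,300 = $2,379.40.

$2,379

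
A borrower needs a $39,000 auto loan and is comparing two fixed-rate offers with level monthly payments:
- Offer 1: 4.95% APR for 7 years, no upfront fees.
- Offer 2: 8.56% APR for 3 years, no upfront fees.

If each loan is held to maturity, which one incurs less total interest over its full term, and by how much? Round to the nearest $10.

Offer 2 by $1,870

Offer 1: monthly rate = 4.95%/12 = 0.0041250; payment = 39,000 × 0.0041250 / (1 − (1+0.0041250)^−84) = $550.31.
Total interest on Offer 1 = 84 × $550.31 − $39,000 = $7,226.04.
Offer 2: at 8.56% the monthly rate is 0.0071333, so the payment is 39,000 × 0.0071333 / (1 − 1.0071333^−36) = $1,232.22.
Total interest on Offer 2 = 36 × $1,232.22 − $39,000 = $5,359.92.
Offer 2 is lower by $1,866.12.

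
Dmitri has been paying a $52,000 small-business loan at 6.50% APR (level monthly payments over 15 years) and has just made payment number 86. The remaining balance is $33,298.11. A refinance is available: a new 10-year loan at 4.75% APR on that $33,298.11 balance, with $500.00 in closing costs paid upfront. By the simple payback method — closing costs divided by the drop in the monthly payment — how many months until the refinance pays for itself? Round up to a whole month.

5 months

Current payment = 52,000 × 6.5%/12 / (1 − (1+0.0054167)^−180) = $452.98.
Refinanced payment = 33,298.11 × 0.0039583 / (1 − (1+0.0039583)^−120) = $349.12.
Monthly savings = $452.98 − $349.12 = $103.86.
Break-even = $500.00 / $103.86 = 4.81 → 5 months.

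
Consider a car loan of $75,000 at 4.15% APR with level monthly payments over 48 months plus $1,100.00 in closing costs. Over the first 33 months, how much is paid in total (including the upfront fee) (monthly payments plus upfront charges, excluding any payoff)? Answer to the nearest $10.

$57,150

At 4.15% the monthly rate is 0.0034583, so the payment is 75,000 × 0.0034583 / (1 − 1.0034583^−48) = $1,698.47.
Total outlay = 33 × $1,698.47 + $1,100.00 = $57,149.51.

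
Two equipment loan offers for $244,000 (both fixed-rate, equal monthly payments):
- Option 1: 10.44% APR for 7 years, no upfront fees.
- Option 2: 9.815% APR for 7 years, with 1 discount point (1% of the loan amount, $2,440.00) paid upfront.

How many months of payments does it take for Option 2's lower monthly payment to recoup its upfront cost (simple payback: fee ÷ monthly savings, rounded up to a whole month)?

Option 1: monthly rate = 10.44%/12 = 0.0087000; payment = 244,000 × 0.0087000 / (1 − (1+0.0087000)^−84) = $4,106.38.
Option 2: at 9.815% the monthly rate is 0.0081792, so the payment is 244,000 × 0.0081792 / (1 − 1.0081792^−84) = $4,027.40.
Monthly savings = $4,106.38 − $4,027.40 = $78.98.
Break-even = $2,440.00 / $78.98 = 30.89 → 31 months.

31 months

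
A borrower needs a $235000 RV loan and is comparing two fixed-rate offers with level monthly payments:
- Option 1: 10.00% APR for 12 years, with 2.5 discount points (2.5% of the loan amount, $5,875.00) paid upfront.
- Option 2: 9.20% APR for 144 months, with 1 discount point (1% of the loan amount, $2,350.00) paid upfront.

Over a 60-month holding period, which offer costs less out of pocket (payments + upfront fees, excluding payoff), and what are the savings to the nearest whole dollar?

Option 2 by $9,976

Option 1: monthly rate = 10%/12 = 0.0083333; payment = 235,000 × 0.0083333 / (1 − (1+0.0083333)^−144) = $2,808.43.
Option 2: at 9.20% the monthly rate is 0.0076667, so the payment is 235,000 × 0.0076667 / (1 − 1.0076667^−144) = $2,700.91.
Over 60 months: Option 1 costs 60 × $2,808.43 + $5,875.00 = $174,380.80; Option 2 costs 60 × $2,700.91 + $2,350.00 = $164,404.60.
Option 2 is cheaper by $174,380.80 − $164,404.60 = $9,976.20.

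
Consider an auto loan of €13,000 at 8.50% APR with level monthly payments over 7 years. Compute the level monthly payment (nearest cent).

€205.87

At 8.50% the monthly rate is 0.0070833, so the payment is 13,000 × 0.0070833 / (1 − 1.0070833^−84) = €205.87.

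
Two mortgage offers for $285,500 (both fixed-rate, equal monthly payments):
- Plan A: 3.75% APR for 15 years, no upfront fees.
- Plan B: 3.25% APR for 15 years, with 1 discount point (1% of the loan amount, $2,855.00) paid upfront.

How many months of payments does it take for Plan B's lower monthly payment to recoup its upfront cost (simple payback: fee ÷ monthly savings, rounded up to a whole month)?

Plan A: monthly rate = 3.75%/12 = 0.0031250; payment = 285,500 × 0.0031250 / (1 − (1+0.0031250)^−180) = $2,076.22.
Plan B: at 3.25% the monthly rate is 0.0027083, so the payment is 285,500 × 0.0027083 / (1 − 1.0027083^−180) = $2,006.12.
Monthly savings = $2,076.22 − $2,006.12 = $70.10.
Break-even = $2,855.00 / $70.10 = 40.73 → 41 months.

41 months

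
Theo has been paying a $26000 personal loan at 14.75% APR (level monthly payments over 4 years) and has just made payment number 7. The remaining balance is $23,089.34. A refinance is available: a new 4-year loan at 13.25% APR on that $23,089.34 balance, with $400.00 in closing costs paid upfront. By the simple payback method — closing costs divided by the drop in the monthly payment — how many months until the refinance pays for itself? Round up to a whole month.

5 months

Current payment = 26,000 × 14.75%/12 / (1 − (1+0.0122917)^−48) = $720.31.
Refinanced payment = 23,089.34 × 0.0110417 / (1 − (1+0.0110417)^−48) = $622.30.
Monthly savings = $720.31 − $622.30 = $98.01.
Break-even = $400.00 / $98.01 = 4.08 → 5 months.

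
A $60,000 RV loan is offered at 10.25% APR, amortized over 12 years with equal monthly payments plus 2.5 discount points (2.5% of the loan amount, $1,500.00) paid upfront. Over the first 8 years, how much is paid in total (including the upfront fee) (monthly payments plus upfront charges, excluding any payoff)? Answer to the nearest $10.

$71,170

Monthly rate = 10.25%/12 = 0.0085417; payment = 60,000 × 0.0085417 / (1 − (1+0.0085417)^−144) = $725.74.
Total outlay = 96 × $725.74 + $1,500.00 = $71,171.04.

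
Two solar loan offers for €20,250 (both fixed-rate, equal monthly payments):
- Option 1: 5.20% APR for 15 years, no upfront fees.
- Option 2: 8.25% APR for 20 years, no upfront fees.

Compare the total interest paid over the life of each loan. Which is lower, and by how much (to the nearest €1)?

Option 1: monthly rate = 5.2%/12 = 0.0043333; payment = 20,250 × 0.0043333 / (1 − (1+0.0043333)^−180) = €162.25.
Total interest on Option 1 = 180 × €162.25 − €20,250 = €8,955.00.
Option 2: monthly rate = 8.25%/12 = 0.0068750; payment = 20,250 × 0.0068750 / (1 − (1+0.0068750)^−240) = €172.54.
Total interest on Option 2 = 240 × €172.54 − €20,250 = €21,159.60.
Option 1 is lower by €12,204.60.

Option 1 by €12,205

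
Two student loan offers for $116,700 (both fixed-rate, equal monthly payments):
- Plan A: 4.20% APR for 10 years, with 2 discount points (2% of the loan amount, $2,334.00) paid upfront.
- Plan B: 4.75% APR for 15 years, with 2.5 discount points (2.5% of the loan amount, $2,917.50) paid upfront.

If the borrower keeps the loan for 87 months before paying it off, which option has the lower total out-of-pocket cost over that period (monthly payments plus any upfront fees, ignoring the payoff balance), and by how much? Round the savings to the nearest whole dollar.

Plan B by $24,205

Plan A: at 4.20% the monthly rate is 0.0035000, so the payment is 116,700 × 0.0035000 / (1 − 1.0035000^−120) = $1,192.66.
Plan B: at 4.75% the monthly rate is 0.0039583, so the payment is 116,700 × 0.0039583 / (1 − 1.0039583^−180) = $907.73.
Over 87 months: Plan A costs 87 × $1,192.66 + $2,334.00 = $106,095.42; Plan B costs 87 × $907.73 + $2,917.50 = $81,890.01.
Plan B is cheaper by $106,095.42 − $81,890.01 = $24,205.41.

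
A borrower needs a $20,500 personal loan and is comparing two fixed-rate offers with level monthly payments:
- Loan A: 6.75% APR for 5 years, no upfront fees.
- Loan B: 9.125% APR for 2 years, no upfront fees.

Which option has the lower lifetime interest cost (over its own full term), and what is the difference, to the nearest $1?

Loan B by $1,706

Loan A: monthly rate = 6.75%/12 = 0.0056250; payment = 20,500 × 0.0056250 / (1 − (1+0.0056250)^−60) = $403.51.
Total interest on Loan A = 60 × $403.51 − $20,500 = $3,710.60.
Loan B: monthly rate = 9.125%/12 = 0.0076042; payment = 20,500 × 0.0076042 / (1 − (1+0.0076042)^−24) = $937.71.
Total interest on Loan B = 24 × $937.71 − $20,500 = $2,005.04.
Loan B is lower by $1,705.56.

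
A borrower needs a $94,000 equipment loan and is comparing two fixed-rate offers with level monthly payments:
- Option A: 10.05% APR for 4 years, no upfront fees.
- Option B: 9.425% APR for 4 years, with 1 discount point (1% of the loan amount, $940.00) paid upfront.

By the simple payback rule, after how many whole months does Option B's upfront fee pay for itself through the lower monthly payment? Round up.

Option A: at 10.05% the monthly rate is 0.0083750, so the payment is 94,000 × 0.0083750 / (1 − 1.0083750^−48) = $2,386.34.
Option B: monthly rate = 9.425%/12 = 0.0078542; payment = 94,000 × 0.0078542 / (1 − (1+0.0078542)^−48) = $2,358.21.
Monthly savings = $2,386.34 − $2,358.21 = $28.13.
Break-even = $940.00 / $28.13 = 33.42 → 34 months.

34 months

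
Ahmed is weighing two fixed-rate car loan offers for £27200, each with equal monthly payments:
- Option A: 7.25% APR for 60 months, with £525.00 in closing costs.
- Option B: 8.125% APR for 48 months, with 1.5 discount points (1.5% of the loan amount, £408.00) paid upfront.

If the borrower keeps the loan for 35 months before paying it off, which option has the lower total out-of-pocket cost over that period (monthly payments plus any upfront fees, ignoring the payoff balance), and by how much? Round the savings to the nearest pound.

Option A by £4,217

Option A: at 7.25% the monthly rate is 0.0060417, so the payment is 27,200 × 0.0060417 / (1 − 1.0060417^−60) = £541.81.
Option B: monthly rate = 8.125%/12 = 0.0067708; payment = 27,200 × 0.0067708 / (1 − (1+0.0067708)^−48) = £665.63.
Over 35 months: Option A costs 35 × £541.81 + £525.00 = £19,488.35; Option B costs 35 × £665.63 + £408.00 = £23,705.05.
Option A is cheaper by £23,705.05 − £19,488.35 = £4,216.70.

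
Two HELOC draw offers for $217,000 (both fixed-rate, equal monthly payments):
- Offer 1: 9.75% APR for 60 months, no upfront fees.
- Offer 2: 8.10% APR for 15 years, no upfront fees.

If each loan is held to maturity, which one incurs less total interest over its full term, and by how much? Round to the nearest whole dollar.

Offer 1: at 9.75% the monthly rate is 0.0081250, so the payment is 217,000 × 0.0081250 / (1 − 1.0081250^−60) = $4,583.96.
Total interest on Offer 1 = 60 × $4,583.96 − $217,000 = $58,037.60.
Offer 2: monthly rate = 8.1%/12 = 0.0067500; payment = 217,000 × 0.0067500 / (1 − (1+0.0067500)^−180) = $2,086.31.
Total interest on Offer 2 = 180 × $2,086.31 − $217,000 = $158,535.80.
Offer 1 is lower by $100,498.20.

Offer 1 by $100,498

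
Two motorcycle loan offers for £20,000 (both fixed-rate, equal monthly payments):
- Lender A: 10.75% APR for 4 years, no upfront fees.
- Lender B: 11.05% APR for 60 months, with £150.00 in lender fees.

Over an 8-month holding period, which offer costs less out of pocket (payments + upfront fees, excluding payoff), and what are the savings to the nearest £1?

Lender A: monthly rate = 10.75%/12 = 0.0089583; payment = 20,000 × 0.0089583 / (1 − (1+0.0089583)^−48) = £514.49.
Lender B: at 11.05% the monthly rate is 0.0092083, so the payment is 20,000 × 0.0092083 / (1 − 1.0092083^−60) = £435.35.
Over 8 months: Lender A costs 8 × £514.49 = £4,115.92; Lender B costs 8 × £435.35 + £150.00 = £3,632.80.
Lender B is cheaper by £4,115.92 − £3,632.80 = £483.12.

Lender B by £483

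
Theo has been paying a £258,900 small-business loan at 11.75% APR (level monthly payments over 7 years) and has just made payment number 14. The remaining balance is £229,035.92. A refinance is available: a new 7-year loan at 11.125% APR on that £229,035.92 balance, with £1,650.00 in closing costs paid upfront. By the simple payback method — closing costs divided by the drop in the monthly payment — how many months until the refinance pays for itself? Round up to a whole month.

Current payment = 258,900 × 11.75%/12 / (1 − (1+0.0097917)^−84) = £4,535.75.
Refinanced payment = 229,035.92 × 0.0092708 / (1 − (1+0.0092708)^−84) = £3,936.72.
Monthly savings = £4,535.75 − £3,936.72 = £599.03.
Break-even = £1,650.00 / £599.03 = 2.75 → 3 months.

3 months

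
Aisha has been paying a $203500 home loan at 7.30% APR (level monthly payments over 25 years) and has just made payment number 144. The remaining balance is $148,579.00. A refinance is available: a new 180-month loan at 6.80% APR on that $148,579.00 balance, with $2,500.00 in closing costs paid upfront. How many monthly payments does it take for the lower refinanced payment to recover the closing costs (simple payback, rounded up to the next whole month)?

16 months

Current payment = 203,500 × 7.3%/12 / (1 − (1+0.0060833)^−300) = $1,477.47.
Refinanced payment = 148,579.00 × 0.0056667 / (1 − (1+0.0056667)^−180) = $1,318.91.
Monthly savings = $1,477.47 − $1,318.91 = $158.56.
Break-even = $2,500.00 / $158.56 = 15.77 → 16 months.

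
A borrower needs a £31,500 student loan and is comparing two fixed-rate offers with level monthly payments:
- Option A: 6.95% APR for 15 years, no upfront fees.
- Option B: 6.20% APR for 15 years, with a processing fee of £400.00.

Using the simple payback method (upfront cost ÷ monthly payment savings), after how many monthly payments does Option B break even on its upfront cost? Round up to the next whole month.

Option A: at 6.95% the monthly rate is 0.0057917, so the payment is 31,500 × 0.0057917 / (1 − 1.0057917^−180) = £282.25.
Option B: at 6.20% the monthly rate is 0.0051667, so the payment is 31,500 × 0.0051667 / (1 − 1.0051667^−180) = £269.23.
Monthly savings = £282.25 − £269.23 = £13.02.
Break-even = £400.00 / £13.02 = 30.72 → 31 months.

31 months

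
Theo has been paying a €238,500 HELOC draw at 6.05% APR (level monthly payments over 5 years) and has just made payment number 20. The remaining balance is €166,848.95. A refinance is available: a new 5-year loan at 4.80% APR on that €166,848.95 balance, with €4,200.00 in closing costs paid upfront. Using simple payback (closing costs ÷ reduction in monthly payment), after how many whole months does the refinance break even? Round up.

3 months

Current payment = 238,500 × 6.05%/12 / (1 − (1+0.0050417)^−60) = €4,616.42.
Refinanced payment = 166,848.95 × 0.0040000 / (1 − (1+0.0040000)^−60) = €3,133.38.
Monthly savings = €4,616.42 − €3,133.38 = €1,483.04.
Break-even = €4,200.00 / €1,483.04 = 2.83 → 3 months.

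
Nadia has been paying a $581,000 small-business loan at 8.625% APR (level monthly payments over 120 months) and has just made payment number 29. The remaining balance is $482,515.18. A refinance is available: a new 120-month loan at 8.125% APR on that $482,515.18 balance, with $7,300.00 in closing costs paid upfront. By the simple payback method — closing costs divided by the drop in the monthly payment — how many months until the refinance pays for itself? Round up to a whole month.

6 months

Current payment = 581,000 × 8.625%/12 / (1 − (1+0.0071875)^−120) = $7,242.47.
Refinanced payment = 482,515.18 × 0.0067708 / (1 − (1+0.0067708)^−120) = $5,886.16.
Monthly savings = $7,242.47 − $5,886.16 = $1,356.31.
Break-even = $7,300.00 / $1,356.31 = 5.38 → 6 months.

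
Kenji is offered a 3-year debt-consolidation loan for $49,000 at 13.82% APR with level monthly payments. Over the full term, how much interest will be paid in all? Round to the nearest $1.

$11,135

At 13.82% the monthly rate is 0.0115167, so the payment is 49,000 × 0.0115167 / (1 − 1.0115167^−36) = $1,670.42.
Total paid = 36 × $1,670.42 = $60,135.12; interest = $60,135.12 − $49,000 = $11,135.12.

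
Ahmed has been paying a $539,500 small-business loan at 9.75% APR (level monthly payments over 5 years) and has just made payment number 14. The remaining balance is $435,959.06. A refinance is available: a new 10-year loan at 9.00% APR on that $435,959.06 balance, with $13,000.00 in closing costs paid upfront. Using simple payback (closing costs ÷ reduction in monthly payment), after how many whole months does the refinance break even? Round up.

Current payment = 539,500 × 9.75%/12 / (1 − (1+0.0081250)^−60) = $11,396.53.
Refinanced payment = 435,959.06 × 0.0075000 / (1 − (1+0.0075000)^−120) = $5,522.55.
Monthly savings = $11,396.53 − $5,522.55 = $5,873.98.
Break-even = $13,000.00 / $5,873.98 = 2.21 → 3 months.

3 months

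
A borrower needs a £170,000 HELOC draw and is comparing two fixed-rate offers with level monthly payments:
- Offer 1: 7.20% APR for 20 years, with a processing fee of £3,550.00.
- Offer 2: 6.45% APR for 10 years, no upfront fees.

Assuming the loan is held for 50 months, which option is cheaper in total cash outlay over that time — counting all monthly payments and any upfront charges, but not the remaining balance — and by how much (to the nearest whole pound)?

Offer 1: monthly rate = 7.2%/12 = 0.0060000; payment = 170,000 × 0.0060000 / (1 − (1+0.0060000)^−240) = £1,338.49.
Offer 2: at 6.45% the monthly rate is 0.0053750, so the payment is 170,000 × 0.0053750 / (1 − 1.0053750^−120) = £1,925.99.
Over 50 months: Offer 1 costs 50 × £1,338.49 + £3,550.00 = £70,474.50; Offer 2 costs 50 × £1,925.99 = £96,299.50.
Offer 1 is cheaper by £96,299.50 − £70,474.50 = £25,825.00.

Offer 1 by £25,825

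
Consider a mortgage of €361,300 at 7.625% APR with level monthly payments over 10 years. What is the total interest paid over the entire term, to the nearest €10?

€156,180

Monthly rate = 7.625%/12 = 0.0063542; payment = 361,300 × 0.0063542 / (1 − (1+0.0063542)^−120) = €4,312.30.
Total paid = 120 × €4,312.30 = €517,476.00; interest = €517,476.00 − €361,300 = €156,176.00.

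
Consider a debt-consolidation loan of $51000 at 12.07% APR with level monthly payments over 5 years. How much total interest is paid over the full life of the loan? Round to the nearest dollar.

Monthly rate = 12.07%/12 = 0.0100583; payment = 51,000 × 0.0100583 / (1 − (1+0.0100583)^−60) = $1,136.27.
Total paid = 60 × $1,136.27 = $68,176.20; interest = $68,176.20 − $51,000 = $17,176.20.

$17,176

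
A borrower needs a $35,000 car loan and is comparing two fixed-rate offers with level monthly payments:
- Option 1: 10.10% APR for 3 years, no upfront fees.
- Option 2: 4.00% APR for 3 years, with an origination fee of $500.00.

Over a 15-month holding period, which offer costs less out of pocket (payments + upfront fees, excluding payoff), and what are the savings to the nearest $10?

Option 2 by $960

Option 1: at 10.10% the monthly rate is 0.0084167, so the payment is 35,000 × 0.0084167 / (1 − 1.0084167^−36) = $1,131.00.
Option 2: monthly rate = 4%/12 = 0.0033333; payment = 35,000 × 0.0033333 / (1 − (1+0.0033333)^−36) = $1,033.34.
Over 15 months: Option 1 costs 15 × $1,131.00 = $16,965.00; Option 2 costs 15 × $1,033.34 + $500.00 = $16,000.10.
Option 2 is cheaper by $16,965.00 − $16,000.10 = $964.90.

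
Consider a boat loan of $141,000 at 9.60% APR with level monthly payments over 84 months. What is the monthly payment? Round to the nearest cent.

At 9.60% the monthly rate is 0.0080000, so the payment is 141,000 × 0.0080000 / (1 − 1.0080000^−84) = $2,311.73.

$2,311.73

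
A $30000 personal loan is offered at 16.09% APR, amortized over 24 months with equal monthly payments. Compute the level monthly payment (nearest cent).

Monthly rate = 16.09%/12 = 0.0134083; payment = 30,000 × 0.0134083 / (1 − (1+0.0134083)^−24) = $1,470.18.

$1,470.18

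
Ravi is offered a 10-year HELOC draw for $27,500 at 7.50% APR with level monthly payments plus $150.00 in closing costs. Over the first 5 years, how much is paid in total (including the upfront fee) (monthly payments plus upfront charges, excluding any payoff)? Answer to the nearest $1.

$19,736

Monthly rate = 7.5%/12 = 0.0062500; payment = 27,500 × 0.0062500 / (1 − (1+0.0062500)^−120) = $326.43.
Total outlay = 60 × $326.43 + $150.00 = $19,735.80.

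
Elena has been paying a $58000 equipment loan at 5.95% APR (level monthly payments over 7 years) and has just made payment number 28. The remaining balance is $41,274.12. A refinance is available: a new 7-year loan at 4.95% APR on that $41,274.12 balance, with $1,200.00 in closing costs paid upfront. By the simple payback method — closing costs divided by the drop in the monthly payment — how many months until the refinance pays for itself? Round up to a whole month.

Current payment = 58,000 × 5.95%/12 / (1 − (1+0.0049583)^−84) = $845.91.
Refinanced payment = 41,274.12 × 0.0041250 / (1 − (1+0.0041250)^−84) = $582.40.
Monthly savings = $845.91 − $582.40 = $263.51.
Break-even = $1,200.00 / $263.51 = 4.55 → 5 months.

5 months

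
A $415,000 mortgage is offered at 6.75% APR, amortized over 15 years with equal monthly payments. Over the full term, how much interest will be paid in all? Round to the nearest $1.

Monthly rate = 6.75%/12 = 0.0056250; payment = 415,000 × 0.0056250 / (1 − (1+0.0056250)^−180) = $3,672.37.
Total paid = 180 × $3,672.37 = $661,026.60; interest = $661,026.60 − $415,000 = $246,026.60.

$246,027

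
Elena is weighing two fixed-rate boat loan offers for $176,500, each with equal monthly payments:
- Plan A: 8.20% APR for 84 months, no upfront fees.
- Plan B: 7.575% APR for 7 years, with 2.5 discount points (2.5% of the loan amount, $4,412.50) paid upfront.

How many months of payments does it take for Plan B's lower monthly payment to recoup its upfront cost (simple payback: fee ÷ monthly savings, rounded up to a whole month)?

81 months

Plan A: at 8.20% the monthly rate is 0.0068333, so the payment is 176,500 × 0.0068333 / (1 − 1.0068333^−84) = $2,768.59.
Plan B: monthly rate = 7.575%/12 = 0.0063125; payment = 176,500 × 0.0063125 / (1 − (1+0.0063125)^−84) = $2,713.74.
Monthly savings = $2,768.59 − $2,713.74 = $54.85.
Break-even = $4,412.50 / $54.85 = 80.45 → 81 months.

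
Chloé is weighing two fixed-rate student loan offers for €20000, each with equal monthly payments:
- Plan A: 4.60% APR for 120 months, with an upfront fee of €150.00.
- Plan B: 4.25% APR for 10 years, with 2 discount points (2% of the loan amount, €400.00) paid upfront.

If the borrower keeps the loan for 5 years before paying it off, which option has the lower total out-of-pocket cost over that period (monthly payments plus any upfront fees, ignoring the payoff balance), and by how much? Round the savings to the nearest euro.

Plan A: at 4.60% the monthly rate is 0.0038333, so the payment is 20,000 × 0.0038333 / (1 − 1.0038333^−120) = €208.24.
Plan B: at 4.25% the monthly rate is 0.0035417, so the payment is 20,000 × 0.0035417 / (1 − 1.0035417^−120) = €204.88.
Over 60 months: Plan A costs 60 × €208.24 + €150.00 = €12,644.40; Plan B costs 60 × €204.88 + €400.00 = €12,692.80.
Plan A is cheaper by €12,692.80 − €12,644.40 = €48.40.

Plan A by €48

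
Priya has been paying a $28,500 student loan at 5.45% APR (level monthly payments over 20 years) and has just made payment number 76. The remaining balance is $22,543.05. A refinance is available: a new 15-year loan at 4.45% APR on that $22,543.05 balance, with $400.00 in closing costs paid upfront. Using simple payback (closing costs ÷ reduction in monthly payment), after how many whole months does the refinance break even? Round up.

Current payment = 28,500 × 5.45%/12 / (1 − (1+0.0045417)^−240) = $195.24.
Refinanced payment = 22,543.05 × 0.0037083 / (1 − (1+0.0037083)^−180) = $171.88.
Monthly savings = $195.24 − $171.88 = $23.36.
Break-even = $400.00 / $23.36 = 17.12 → 18 months.

18 months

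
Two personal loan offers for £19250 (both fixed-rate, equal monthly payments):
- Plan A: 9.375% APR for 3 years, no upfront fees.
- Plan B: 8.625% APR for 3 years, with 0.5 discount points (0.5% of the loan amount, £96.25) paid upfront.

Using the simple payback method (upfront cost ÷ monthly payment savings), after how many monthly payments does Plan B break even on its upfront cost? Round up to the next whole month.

Plan A: monthly rate = 9.375%/12 = 0.0078125; payment = 19,250 × 0.0078125 / (1 − (1+0.0078125)^−36) = £615.51.
Plan B: at 8.625% the monthly rate is 0.0071875, so the payment is 19,250 × 0.0071875 / (1 − 1.0071875^−36) = £608.79.
Monthly savings = £615.51 − £608.79 = £6.72.
Break-even = £96.25 / £6.72 = 14.32 → 15 months.

15 months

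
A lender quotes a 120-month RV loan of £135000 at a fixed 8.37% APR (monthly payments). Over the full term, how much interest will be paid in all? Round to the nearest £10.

£64,730

At 8.37% the monthly rate is 0.0069750, so the payment is 135,000 × 0.0069750 / (1 − 1.0069750^−120) = £1,664.44.
Total paid = 120 × £1,664.44 = £199,732.80; interest = £199,732.80 − £135,000 = £64,732.80.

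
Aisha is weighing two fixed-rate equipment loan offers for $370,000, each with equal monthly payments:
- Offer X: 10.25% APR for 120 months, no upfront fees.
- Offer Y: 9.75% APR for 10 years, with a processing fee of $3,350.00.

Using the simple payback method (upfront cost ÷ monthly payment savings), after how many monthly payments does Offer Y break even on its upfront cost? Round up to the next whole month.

Offer X: monthly rate = 10.25%/12 = 0.0085417; payment = 370,000 × 0.0085417 / (1 − (1+0.0085417)^−120) = $4,940.94.
Offer Y: monthly rate = 9.75%/12 = 0.0081250; payment = 370,000 × 0.0081250 / (1 − (1+0.0081250)^−120) = $4,838.50.
Monthly savings = $4,940.94 − $4,838.50 = $102.44.
Break-even = $3,350.00 / $102.44 = 32.70 → 33 months.

33 months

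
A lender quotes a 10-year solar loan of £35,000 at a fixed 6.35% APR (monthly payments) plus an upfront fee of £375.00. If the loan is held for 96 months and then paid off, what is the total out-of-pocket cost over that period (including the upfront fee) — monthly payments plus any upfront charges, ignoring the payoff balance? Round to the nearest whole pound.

£38,271

At 6.35% the monthly rate is 0.0052917, so the payment is 35,000 × 0.0052917 / (1 − 1.0052917^−120) = £394.75.
Total outlay = 96 × £394.75 + £375.00 = £38,271.00.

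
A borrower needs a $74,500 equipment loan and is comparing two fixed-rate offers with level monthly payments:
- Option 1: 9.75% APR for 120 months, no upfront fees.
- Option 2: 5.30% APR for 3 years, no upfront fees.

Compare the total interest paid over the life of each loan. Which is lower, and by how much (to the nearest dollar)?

Option 2 by $36,165

Option 1: at 9.75% the monthly rate is 0.0081250, so the payment is 74,500 × 0.0081250 / (1 − 1.0081250^−120) = $974.24.
Total interest on Option 1 = 120 × $974.24 − $74,500 = $42,408.80.
Option 2: monthly rate = 5.3%/12 = 0.0044167; payment = 74,500 × 0.0044167 / (1 − (1+0.0044167)^−36) = $2,242.88.
Total interest on Option 2 = 36 × $2,242.88 − $74,500 = $6,243.68.
Option 2 is lower by $36,165.12.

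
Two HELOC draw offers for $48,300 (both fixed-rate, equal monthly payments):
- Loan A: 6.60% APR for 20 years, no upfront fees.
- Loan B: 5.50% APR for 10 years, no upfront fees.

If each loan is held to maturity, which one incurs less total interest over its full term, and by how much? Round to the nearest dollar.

Loan A: monthly rate = 6.6%/12 = 0.0055000; payment = 48,300 × 0.0055000 / (1 − (1+0.0055000)^−240) = $362.96.
Total interest on Loan A = 240 × $362.96 − $48,300 = $38,810.40.
Loan B: at 5.50% the monthly rate is 0.0045833, so the payment is 48,300 × 0.0045833 / (1 − 1.0045833^−120) = $524.18.
Total interest on Loan B = 120 × $524.18 − $48,300 = $14,601.60.
Loan B is lower by $24,208.80.

Loan B by $24,209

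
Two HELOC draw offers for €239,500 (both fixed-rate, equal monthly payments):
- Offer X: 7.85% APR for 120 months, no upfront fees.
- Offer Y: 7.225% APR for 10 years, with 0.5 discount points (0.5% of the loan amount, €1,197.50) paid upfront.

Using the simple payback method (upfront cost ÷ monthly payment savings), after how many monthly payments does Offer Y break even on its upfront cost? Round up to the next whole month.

Offer X: at 7.85% the monthly rate is 0.0065417, so the payment is 239,500 × 0.0065417 / (1 − 1.0065417^−120) = €2,886.85.
Offer Y: at 7.225% the monthly rate is 0.0060208, so the payment is 239,500 × 0.0060208 / (1 − 1.0060208^−120) = €2,808.65.
Monthly savings = €2,886.85 − €2,808.65 = €78.20.
Break-even = €1,197.50 / €78.20 = 15.31 → 16 months.

16 months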